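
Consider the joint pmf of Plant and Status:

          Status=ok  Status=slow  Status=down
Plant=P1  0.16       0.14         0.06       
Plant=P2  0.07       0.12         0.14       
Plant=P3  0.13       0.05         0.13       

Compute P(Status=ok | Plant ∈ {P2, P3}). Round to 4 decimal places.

P(Plant=P2) = 0.07 + 0.12 + 0.14 = 0.33.
P(Plant=P3) = 0.13 + 0.05 + 0.13 = 0.31.
P(Plant ∈ {P2, P3}) = 0.33 + 0.31 = 0.64; P(Status=ok, Plant ∈ {P2, P3}) = 0.07 + 0.13 = 0.20.
P(Status=ok | Plant ∈ {P2, P3}) = 0.20/0.64 = 0.3125.

0.3125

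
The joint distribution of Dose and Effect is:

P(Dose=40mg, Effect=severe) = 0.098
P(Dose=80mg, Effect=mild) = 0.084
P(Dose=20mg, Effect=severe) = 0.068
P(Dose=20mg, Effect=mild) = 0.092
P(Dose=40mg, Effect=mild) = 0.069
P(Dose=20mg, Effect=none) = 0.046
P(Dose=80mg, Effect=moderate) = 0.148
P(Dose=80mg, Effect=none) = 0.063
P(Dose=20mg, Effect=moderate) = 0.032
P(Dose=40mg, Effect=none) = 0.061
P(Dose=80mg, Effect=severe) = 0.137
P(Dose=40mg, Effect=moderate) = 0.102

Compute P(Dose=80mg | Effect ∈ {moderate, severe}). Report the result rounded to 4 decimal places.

P(Effect=moderate) = 0.032 + 0.102 + 0.148 = 0.282.
P(Effect=severe) = 0.068 + 0.098 + 0.137 = 0.303.
P(Effect ∈ {moderate, severe}) = 0.282 + 0.303 = 0.585; P(Dose=80mg, Effect ∈ {moderate, severe}) = 0.148 + 0.137 = 0.285.
P(Dose=80mg | Effect ∈ {moderate, severe}) = 0.285/0.585 = 0.4872.

0.4872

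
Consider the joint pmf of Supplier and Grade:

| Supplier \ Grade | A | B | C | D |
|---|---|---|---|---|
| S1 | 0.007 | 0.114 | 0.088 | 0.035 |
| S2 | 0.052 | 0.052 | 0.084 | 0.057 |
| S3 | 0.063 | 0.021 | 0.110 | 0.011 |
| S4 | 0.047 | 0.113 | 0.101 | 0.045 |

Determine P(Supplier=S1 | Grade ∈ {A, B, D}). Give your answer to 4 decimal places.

P(Grade=A) = 0.007 + 0.052 + 0.063 + 0.047 = 0.169.
P(Grade=B) = 0.114 + 0.052 + 0.021 + 0.113 = 0.300.
P(Grade=D) = 0.035 + 0.057 + 0.011 + 0.045 = 0.148.
P(Grade ∈ {A, B, D}) = 0.169 + 0.300 + 0.148 = 0.617; P(Supplier=S1, Grade ∈ {A, B, D}) = 0.007 + 0.114 + 0.035 = 0.156.
P(Supplier=S1 | Grade ∈ {A, B, D}) = 0.156/0.617 = 0.2528.

0.2528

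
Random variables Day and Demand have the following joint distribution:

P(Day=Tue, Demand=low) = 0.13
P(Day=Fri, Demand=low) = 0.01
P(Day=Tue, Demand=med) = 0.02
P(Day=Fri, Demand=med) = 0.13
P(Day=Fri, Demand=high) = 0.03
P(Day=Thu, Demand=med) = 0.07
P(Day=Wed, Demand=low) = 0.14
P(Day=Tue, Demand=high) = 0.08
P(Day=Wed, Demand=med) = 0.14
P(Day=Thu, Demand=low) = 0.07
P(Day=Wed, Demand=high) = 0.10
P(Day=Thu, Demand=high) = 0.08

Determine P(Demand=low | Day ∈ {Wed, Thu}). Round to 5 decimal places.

0.35000

P(Day=Wed) = 0.14 + 0.14 + 0.10 = 0.38.
P(Day=Thu) = 0.07 + 0.07 + 0.08 = 0.22.
P(Day ∈ {Wed, Thu}) = 0.38 + 0.22 = 0.60; P(Demand=low, Day ∈ {Wed, Thu}) = 0.14 + 0.07 = 0.21.
P(Demand=low | Day ∈ {Wed, Thu}) = 0.21/0.60 = 0.35000.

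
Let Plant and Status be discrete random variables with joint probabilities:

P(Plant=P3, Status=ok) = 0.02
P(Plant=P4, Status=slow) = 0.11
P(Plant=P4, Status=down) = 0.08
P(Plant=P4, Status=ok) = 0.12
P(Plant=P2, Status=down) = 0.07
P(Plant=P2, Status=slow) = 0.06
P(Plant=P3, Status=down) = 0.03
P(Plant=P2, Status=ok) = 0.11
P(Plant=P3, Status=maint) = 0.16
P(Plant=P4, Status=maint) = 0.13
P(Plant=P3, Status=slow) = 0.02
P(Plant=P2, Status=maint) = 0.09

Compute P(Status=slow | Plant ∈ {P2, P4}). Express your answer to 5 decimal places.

0.22078

P(Plant=P2) = 0.11 + 0.06 + 0.07 + 0.09 = 0.33.
P(Plant=P4) = 0.12 + 0.11 + 0.08 + 0.13 = 0.44.
P(Plant ∈ {P2, P4}) = 0.33 + 0.44 = 0.77; P(Status=slow, Plant ∈ {P2, P4}) = 0.06 + 0.11 = 0.17.
P(Status=slow | Plant ∈ {P2, P4}) = 0.17/0.77 = 0.22078.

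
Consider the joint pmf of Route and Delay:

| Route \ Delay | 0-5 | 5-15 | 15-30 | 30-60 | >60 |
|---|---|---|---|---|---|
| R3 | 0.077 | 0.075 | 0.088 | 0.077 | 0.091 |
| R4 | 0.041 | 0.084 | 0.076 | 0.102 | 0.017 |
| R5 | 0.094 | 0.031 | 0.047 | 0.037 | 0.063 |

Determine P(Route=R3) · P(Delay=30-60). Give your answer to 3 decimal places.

0.088

P(Route=R3) = 0.077 + 0.075 + 0.088 + 0.077 + 0.091 = 0.408.
P(Delay=30-60) = 0.077 + 0.102 + 0.037 = 0.216.
Product: 0.408 × 0.216 = 0.088.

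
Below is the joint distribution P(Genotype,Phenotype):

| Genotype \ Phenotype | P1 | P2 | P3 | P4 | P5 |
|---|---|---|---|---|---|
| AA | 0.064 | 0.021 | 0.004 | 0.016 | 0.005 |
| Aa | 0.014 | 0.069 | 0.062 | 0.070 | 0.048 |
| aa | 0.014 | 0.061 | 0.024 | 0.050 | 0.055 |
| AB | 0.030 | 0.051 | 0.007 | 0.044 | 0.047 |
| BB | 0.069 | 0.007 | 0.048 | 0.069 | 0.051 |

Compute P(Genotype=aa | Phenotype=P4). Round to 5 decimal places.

P(Phenotype=P4) = 0.016 + 0.070 + 0.050 + 0.044 + 0.069 = 0.249.
P(Genotype=aa | Phenotype=P4) = 0.050/0.249 = 0.20080.

0.20080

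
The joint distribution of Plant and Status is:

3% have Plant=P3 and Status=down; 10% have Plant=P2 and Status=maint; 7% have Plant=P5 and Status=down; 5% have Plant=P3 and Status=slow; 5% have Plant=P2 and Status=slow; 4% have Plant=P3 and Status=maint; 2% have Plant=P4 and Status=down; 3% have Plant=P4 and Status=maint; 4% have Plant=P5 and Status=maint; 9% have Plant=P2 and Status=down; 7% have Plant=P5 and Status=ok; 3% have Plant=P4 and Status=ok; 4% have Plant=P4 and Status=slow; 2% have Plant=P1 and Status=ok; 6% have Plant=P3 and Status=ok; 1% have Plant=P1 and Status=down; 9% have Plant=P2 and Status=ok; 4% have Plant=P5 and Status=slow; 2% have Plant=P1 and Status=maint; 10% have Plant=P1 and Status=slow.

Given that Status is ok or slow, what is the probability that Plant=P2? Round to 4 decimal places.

P(Status=ok) = 0.02 + 0.09 + 0.06 + 0.03 + 0.07 = 0.27.
P(Status=slow) = 0.10 + 0.05 + 0.05 + 0.04 + 0.04 = 0.28.
P(Status ∈ {ok, slow}) = 0.27 + 0.28 = 0.55; P(Plant=P2, Status ∈ {ok, slow}) = 0.09 + 0.05 = 0.14.
P(Plant=P2 | Status ∈ {ok, slow}) = 0.14/0.55 = 0.2545.

0.2545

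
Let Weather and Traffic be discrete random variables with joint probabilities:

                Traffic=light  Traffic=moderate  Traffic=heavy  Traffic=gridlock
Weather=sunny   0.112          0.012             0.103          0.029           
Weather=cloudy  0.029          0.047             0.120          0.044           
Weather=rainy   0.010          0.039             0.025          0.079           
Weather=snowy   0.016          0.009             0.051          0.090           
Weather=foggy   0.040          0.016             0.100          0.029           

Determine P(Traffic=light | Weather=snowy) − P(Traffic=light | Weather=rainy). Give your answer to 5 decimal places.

0.03103

P(Weather=snowy) = 0.016 + 0.009 + 0.051 + 0.090 = 0.166; P(Traffic=light | Weather=snowy) = 0.016/0.166 = 0.096386.
P(Weather=rainy) = 0.010 + 0.039 + 0.025 + 0.079 = 0.153; P(Traffic=light | Weather=rainy) = 0.010/0.153 = 0.065359.
Difference = 0.03103.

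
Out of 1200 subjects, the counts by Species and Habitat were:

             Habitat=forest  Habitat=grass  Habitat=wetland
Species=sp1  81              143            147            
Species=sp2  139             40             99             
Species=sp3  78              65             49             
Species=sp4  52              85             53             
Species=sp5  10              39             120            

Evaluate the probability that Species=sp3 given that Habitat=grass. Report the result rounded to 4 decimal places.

Total with Habitat=grass: 143 + 40 + 65 + 85 + 39 = 372.
P(Species=sp3 | Habitat=grass) = 65/372 = 0.1747.

0.1747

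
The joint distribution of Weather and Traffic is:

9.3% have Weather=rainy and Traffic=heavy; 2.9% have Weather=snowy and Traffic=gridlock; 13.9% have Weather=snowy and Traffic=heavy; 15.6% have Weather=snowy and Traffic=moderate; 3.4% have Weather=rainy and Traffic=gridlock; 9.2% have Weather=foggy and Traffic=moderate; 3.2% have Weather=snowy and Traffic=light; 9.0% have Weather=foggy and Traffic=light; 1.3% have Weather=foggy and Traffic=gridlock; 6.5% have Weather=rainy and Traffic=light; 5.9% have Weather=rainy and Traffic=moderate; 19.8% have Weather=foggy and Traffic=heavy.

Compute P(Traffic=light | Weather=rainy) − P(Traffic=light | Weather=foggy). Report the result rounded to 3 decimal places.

P(Weather=rainy) = 0.065 + 0.059 + 0.093 + 0.034 = 0.251; P(Traffic=light | Weather=rainy) = 0.065/0.251 = 0.2590.
P(Weather=foggy) = 0.090 + 0.092 + 0.198 + 0.013 = 0.393; P(Traffic=light | Weather=foggy) = 0.090/0.393 = 0.2290.
Difference = 0.030.

0.030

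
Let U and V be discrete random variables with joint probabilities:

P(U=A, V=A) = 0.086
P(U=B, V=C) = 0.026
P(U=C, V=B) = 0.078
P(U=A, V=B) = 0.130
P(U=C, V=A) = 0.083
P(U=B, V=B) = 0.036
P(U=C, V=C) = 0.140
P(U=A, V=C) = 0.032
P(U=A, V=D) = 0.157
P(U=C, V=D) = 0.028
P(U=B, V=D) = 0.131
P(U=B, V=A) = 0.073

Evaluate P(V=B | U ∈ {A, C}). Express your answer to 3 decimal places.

P(U=A) = 0.086 + 0.130 + 0.032 + 0.157 = 0.405.
P(U=C) = 0.083 + 0.078 + 0.140 + 0.028 = 0.329.
P(U ∈ {A, C}) = 0.405 + 0.329 = 0.734; P(V=B, U ∈ {A, C}) = 0.130 + 0.078 = 0.208.
P(V=B | U ∈ {A, C}) = 0.208/0.734 = 0.283.

0.283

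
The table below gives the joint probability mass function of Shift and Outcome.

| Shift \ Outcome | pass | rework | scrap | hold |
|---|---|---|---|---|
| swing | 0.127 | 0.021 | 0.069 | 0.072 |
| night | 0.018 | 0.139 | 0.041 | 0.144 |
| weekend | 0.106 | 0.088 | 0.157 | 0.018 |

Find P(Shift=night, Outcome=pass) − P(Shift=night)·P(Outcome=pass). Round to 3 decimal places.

-0.068

P(Shift=night) = 0.018 + 0.139 + 0.041 + 0.144 = 0.342.
P(Outcome=pass) = 0.127 + 0.018 + 0.106 = 0.251.
P(Shift=night, Outcome=pass) − P(Shift=night)P(Outcome=pass) = 0.018 − 0.342×0.251 = -0.068.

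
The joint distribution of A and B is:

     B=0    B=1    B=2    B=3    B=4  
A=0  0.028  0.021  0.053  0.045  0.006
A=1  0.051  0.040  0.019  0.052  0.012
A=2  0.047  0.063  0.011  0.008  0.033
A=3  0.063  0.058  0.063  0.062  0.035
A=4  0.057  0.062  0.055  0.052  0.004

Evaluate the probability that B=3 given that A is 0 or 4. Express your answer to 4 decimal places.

P(A=0) = 0.028 + 0.021 + 0.053 + 0.045 + 0.006 = 0.153.
P(A=4) = 0.057 + 0.062 + 0.055 + 0.052 + 0.004 = 0.230.
P(A ∈ {0, 4}) = 0.153 + 0.230 = 0.383; P(B=3, A ∈ {0, 4}) = 0.045 + 0.052 = 0.097.
P(B=3 | A ∈ {0, 4}) = 0.097/0.383 = 0.2533.

0.2533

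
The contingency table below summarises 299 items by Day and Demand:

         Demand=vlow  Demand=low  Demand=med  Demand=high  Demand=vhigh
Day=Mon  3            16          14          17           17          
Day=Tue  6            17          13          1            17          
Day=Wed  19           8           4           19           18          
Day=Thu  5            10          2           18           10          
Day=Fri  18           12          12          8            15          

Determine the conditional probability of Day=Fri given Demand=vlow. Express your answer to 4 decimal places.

Total with Demand=vlow: 3 + 6 + 19 + 5 + 18 = 51.
P(Day=Fri | Demand=vlow) = 18/51 = 0.3529.

0.3529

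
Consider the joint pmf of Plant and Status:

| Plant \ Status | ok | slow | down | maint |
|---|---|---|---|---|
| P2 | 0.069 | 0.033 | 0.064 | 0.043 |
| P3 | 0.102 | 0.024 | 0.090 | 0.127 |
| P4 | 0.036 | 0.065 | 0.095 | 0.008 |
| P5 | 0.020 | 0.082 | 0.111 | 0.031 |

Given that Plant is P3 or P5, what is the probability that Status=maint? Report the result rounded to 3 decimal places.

P(Plant=P3) = 0.102 + 0.024 + 0.090 + 0.127 = 0.343.
P(Plant=P5) = 0.020 + 0.082 + 0.111 + 0.031 = 0.244.
P(Plant ∈ {P3, P5}) = 0.343 + 0.244 = 0.587; P(Status=maint, Plant ∈ {P3, P5}) = 0.127 + 0.031 = 0.158.
P(Status=maint | Plant ∈ {P3, P5}) = 0.158/0.587 = 0.269.

0.269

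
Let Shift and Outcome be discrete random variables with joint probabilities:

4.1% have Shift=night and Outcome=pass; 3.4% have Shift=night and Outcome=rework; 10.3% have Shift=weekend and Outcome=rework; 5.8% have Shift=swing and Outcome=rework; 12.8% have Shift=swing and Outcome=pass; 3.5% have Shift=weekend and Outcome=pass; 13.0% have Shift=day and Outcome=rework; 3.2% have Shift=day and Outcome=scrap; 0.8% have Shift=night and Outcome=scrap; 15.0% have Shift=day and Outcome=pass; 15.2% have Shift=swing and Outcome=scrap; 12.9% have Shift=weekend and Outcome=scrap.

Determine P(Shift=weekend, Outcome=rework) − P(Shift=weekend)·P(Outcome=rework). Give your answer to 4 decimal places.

P(Shift=weekend) = 0.035 + 0.103 + 0.129 = 0.267.
P(Outcome=rework) = 0.130 + 0.058 + 0.034 + 0.103 = 0.325.
P(Shift=weekend, Outcome=rework) − P(Shift=weekend)P(Outcome=rework) = 0.103 − 0.267×0.325 = 0.0162.

0.0162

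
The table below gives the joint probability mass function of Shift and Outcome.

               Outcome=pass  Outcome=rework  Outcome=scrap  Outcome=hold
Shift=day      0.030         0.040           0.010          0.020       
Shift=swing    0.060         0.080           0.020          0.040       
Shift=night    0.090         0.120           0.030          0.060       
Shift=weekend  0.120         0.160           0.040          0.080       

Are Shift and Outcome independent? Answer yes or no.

yes

Every cell satisfies P(Shift,Outcome) = P(Shift)·P(Outcome). For instance P(Shift=swing) = 0.200, P(Outcome=pass) = 0.300, and 0.200×0.300 = 0.060 matches the joint entry. So Shift and Outcome are independent.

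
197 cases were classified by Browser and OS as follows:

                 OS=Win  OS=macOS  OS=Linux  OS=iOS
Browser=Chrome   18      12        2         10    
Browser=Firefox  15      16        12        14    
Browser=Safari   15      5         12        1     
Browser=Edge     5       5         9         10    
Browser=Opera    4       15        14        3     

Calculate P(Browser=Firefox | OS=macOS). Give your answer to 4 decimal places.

Total with OS=macOS: 12 + 16 + 5 + 5 + 15 = 53.
P(Browser=Firefox | OS=macOS) = 16/53 = 0.3019.

0.3019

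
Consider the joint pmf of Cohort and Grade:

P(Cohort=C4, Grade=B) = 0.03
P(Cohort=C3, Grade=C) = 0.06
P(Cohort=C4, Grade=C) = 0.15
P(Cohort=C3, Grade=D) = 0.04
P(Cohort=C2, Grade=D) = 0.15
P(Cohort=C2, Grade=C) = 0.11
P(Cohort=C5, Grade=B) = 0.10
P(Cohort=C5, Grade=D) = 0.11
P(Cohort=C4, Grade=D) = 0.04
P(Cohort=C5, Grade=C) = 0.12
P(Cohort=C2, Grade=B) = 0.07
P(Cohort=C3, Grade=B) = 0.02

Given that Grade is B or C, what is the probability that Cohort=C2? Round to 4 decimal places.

0.2727

P(Grade=B) = 0.07 + 0.02 + 0.03 + 0.10 = 0.22.
P(Grade=C) = 0.11 + 0.06 + 0.15 + 0.12 = 0.44.
P(Grade ∈ {B, C}) = 0.22 + 0.44 = 0.66; P(Cohort=C2, Grade ∈ {B, C}) = 0.07 + 0.11 = 0.18.
P(Cohort=C2 | Grade ∈ {B, C}) = 0.18/0.66 = 0.2727.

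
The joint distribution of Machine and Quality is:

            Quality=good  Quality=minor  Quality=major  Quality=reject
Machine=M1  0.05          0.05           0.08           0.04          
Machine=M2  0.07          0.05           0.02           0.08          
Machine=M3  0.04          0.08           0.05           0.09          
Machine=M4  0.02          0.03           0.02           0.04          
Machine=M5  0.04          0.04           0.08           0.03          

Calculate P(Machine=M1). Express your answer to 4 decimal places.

0.2200

P(Machine=M1) = 0.05 + 0.05 + 0.08 + 0.04 = 0.22.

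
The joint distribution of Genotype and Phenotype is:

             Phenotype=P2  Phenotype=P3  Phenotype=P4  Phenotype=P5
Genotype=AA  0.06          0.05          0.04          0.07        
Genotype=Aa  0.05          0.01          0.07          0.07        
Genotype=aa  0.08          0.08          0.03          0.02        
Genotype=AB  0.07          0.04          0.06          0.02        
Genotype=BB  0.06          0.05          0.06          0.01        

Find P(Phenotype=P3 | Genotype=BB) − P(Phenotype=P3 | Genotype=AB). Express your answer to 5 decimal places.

0.06725

P(Genotype=BB) = 0.06 + 0.05 + 0.06 + 0.01 = 0.18; P(Phenotype=P3 | Genotype=BB) = 0.05/0.18 = 0.277778.
P(Genotype=AB) = 0.07 + 0.04 + 0.06 + 0.02 = 0.19; P(Phenotype=P3 | Genotype=AB) = 0.04/0.19 = 0.210526.
Difference = 0.06725.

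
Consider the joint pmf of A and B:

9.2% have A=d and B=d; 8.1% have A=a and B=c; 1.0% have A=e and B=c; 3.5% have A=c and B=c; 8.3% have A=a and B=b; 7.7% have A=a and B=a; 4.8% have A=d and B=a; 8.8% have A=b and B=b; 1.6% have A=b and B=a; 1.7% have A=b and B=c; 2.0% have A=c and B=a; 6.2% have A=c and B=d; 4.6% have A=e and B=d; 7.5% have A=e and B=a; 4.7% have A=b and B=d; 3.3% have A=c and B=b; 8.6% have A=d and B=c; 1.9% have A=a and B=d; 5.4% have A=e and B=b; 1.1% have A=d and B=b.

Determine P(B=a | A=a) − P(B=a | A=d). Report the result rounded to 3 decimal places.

0.094

P(A=a) = 0.077 + 0.083 + 0.081 + 0.019 = 0.260; P(B=a | A=a) = 0.077/0.260 = 0.2962.
P(A=d) = 0.048 + 0.011 + 0.086 + 0.092 = 0.237; P(B=a | A=d) = 0.048/0.237 = 0.2025.
Difference = 0.094.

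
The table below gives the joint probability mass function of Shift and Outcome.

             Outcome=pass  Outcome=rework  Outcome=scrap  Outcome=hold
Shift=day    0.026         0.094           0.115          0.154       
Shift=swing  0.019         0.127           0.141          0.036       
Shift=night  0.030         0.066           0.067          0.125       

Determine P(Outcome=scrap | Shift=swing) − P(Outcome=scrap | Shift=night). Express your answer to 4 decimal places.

P(Shift=swing) = 0.019 + 0.127 + 0.141 + 0.036 = 0.323; P(Outcome=scrap | Shift=swing) = 0.141/0.323 = 0.43653.
P(Shift=night) = 0.030 + 0.066 + 0.067 + 0.125 = 0.288; P(Outcome=scrap | Shift=night) = 0.067/0.288 = 0.23264.
Difference = 0.2039.

0.2039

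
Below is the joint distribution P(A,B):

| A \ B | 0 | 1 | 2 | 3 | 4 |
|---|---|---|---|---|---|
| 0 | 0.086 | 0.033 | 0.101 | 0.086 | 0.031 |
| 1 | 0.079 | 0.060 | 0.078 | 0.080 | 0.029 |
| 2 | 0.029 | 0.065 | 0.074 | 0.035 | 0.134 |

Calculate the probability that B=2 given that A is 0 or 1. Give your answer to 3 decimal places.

P(A=0) = 0.086 + 0.033 + 0.101 + 0.086 + 0.031 = 0.337.
P(A=1) = 0.079 + 0.060 + 0.078 + 0.080 + 0.029 = 0.326.
P(A ∈ {0, 1}) = 0.337 + 0.326 = 0.663; P(B=2, A ∈ {0, 1}) = 0.101 + 0.078 = 0.179.
P(B=2 | A ∈ {0, 1}) = 0.179/0.663 = 0.270.

0.270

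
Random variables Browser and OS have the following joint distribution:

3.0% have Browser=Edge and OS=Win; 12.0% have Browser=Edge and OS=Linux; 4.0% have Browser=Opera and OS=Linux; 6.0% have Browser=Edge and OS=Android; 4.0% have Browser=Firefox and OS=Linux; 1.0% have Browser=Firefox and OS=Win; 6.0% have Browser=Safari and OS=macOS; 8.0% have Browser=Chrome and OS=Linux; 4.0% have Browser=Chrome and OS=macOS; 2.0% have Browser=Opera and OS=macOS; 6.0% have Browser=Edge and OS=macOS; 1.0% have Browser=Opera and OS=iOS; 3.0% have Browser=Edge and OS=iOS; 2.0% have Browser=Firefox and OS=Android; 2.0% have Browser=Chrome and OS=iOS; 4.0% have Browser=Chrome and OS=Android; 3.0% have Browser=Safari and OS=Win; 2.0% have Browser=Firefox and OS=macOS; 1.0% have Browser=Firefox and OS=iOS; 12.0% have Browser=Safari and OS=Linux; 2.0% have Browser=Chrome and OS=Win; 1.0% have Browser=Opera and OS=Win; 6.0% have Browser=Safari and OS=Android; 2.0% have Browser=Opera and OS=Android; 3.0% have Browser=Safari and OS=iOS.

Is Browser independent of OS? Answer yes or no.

yes

Every cell satisfies P(Browser,OS) = P(Browser)·P(OS). For instance P(Browser=Chrome) = 0.200, P(OS=Win) = 0.100, and 0.200×0.100 = 0.020 matches the joint entry. So Browser and OS are independent.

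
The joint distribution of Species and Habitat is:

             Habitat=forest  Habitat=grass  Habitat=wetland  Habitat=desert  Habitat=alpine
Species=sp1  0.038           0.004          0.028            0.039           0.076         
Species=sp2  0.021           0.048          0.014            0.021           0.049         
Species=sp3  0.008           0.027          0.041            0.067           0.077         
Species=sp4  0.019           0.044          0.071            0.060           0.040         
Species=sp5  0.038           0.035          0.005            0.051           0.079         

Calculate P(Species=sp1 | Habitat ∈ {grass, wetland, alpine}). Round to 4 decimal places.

0.1693

P(Habitat=grass) = 0.004 + 0.048 + 0.027 + 0.044 + 0.035 = 0.158.
P(Habitat=wetland) = 0.028 + 0.014 + 0.041 + 0.071 + 0.005 = 0.159.
P(Habitat=alpine) = 0.076 + 0.049 + 0.077 + 0.040 + 0.079 = 0.321.
P(Habitat ∈ {grass, wetland, alpine}) = 0.158 + 0.159 + 0.321 = 0.638; P(Species=sp1, Habitat ∈ {grass, wetland, alpine}) = 0.004 + 0.028 + 0.076 = 0.108.
P(Species=sp1 | Habitat ∈ {grass, wetland, alpine}) = 0.108/0.638 = 0.1693.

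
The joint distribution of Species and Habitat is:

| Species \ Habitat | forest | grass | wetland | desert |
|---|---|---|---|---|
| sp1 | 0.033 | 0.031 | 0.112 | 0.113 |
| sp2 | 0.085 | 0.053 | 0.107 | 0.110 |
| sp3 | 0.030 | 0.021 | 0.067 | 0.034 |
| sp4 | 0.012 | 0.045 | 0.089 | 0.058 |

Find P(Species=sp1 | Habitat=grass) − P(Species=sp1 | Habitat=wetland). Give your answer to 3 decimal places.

-0.092

P(Habitat=grass) = 0.031 + 0.053 + 0.021 + 0.045 = 0.150; P(Species=sp1 | Habitat=grass) = 0.031/0.150 = 0.2067.
P(Habitat=wetland) = 0.112 + 0.107 + 0.067 + 0.089 = 0.375; P(Species=sp1 | Habitat=wetland) = 0.112/0.375 = 0.2987.
Difference = -0.092.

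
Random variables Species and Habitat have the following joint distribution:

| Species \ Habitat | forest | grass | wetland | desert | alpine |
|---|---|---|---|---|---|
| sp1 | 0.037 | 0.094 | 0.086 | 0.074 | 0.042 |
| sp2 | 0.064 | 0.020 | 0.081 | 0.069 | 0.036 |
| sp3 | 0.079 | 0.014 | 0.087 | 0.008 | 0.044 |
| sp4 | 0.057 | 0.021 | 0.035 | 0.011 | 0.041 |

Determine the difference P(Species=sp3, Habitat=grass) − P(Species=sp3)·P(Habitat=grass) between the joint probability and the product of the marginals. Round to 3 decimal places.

P(Species=sp3) = 0.079 + 0.014 + 0.087 + 0.008 + 0.044 = 0.232.
P(Habitat=grass) = 0.094 + 0.020 + 0.014 + 0.021 = 0.149.
P(Species=sp3, Habitat=grass) − P(Species=sp3)P(Habitat=grass) = 0.014 − 0.232×0.149 = -0.021.

-0.021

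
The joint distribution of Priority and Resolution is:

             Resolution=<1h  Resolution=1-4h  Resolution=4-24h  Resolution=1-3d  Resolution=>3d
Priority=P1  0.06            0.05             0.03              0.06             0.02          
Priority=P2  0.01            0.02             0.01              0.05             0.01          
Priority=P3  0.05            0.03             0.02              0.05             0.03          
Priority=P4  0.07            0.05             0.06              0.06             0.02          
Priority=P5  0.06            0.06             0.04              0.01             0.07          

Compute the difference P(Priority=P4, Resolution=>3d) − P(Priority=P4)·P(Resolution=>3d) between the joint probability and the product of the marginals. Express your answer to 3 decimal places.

-0.019

P(Priority=P4) = 0.07 + 0.05 + 0.06 + 0.06 + 0.02 = 0.26.
P(Resolution=>3d) = 0.02 + 0.01 + 0.03 + 0.02 + 0.07 = 0.15.
P(Priority=P4, Resolution=>3d) − P(Priority=P4)P(Resolution=>3d) = 0.02 − 0.26×0.15 = -0.019.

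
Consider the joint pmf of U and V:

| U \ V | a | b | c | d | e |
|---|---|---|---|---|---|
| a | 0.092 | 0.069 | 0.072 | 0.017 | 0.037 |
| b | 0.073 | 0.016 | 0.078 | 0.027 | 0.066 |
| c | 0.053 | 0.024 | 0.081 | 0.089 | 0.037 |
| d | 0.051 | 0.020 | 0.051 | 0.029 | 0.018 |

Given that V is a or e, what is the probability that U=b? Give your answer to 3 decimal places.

P(V=a) = 0.092 + 0.073 + 0.053 + 0.051 = 0.269.
P(V=e) = 0.037 + 0.066 + 0.037 + 0.018 = 0.158.
P(V ∈ {a, e}) = 0.269 + 0.158 = 0.427; P(U=b, V ∈ {a, e}) = 0.073 + 0.066 = 0.139.
P(U=b | V ∈ {a, e}) = 0.139/0.427 = 0.326.

0.326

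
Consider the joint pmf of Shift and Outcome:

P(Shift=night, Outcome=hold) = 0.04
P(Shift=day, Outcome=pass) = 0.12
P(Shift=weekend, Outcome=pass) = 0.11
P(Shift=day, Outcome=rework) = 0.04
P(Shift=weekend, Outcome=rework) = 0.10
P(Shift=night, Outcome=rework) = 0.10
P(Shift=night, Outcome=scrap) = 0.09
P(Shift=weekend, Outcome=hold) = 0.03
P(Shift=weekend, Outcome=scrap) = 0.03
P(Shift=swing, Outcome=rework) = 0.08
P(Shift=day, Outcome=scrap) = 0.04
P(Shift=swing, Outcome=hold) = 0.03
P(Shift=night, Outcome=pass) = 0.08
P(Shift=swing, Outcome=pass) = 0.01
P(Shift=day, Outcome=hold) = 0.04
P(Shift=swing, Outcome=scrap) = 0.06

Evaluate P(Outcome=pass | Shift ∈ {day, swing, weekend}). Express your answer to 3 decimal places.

0.348

P(Shift=day) = 0.12 + 0.04 + 0.04 + 0.04 = 0.24.
P(Shift=swing) = 0.01 + 0.08 + 0.06 + 0.03 = 0.18.
P(Shift=weekend) = 0.11 + 0.10 + 0.03 + 0.03 = 0.27.
P(Shift ∈ {day, swing, weekend}) = 0.24 + 0.18 + 0.27 = 0.69; P(Outcome=pass, Shift ∈ {day, swing, weekend}) = 0.12 + 0.01 + 0.11 = 0.24.
P(Outcome=pass | Shift ∈ {day, swing, weekend}) = 0.24/0.69 = 0.348.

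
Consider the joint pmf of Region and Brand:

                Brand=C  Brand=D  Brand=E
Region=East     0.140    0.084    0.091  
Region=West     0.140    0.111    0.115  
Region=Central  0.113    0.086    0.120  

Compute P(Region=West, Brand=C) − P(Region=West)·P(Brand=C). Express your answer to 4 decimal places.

P(Region=West) = 0.140 + 0.111 + 0.115 = 0.366.
P(Brand=C) = 0.140 + 0.140 + 0.113 = 0.393.
P(Region=West, Brand=C) − P(Region=West)P(Brand=C) = 0.140 − 0.366×0.393 = -0.0038.

-0.0038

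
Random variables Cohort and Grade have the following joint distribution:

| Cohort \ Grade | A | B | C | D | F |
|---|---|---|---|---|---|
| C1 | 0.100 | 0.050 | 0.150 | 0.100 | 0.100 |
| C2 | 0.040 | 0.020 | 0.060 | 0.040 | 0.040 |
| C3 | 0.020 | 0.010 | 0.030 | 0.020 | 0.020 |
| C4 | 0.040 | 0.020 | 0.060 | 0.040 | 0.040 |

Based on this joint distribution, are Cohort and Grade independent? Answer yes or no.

yes

Every cell satisfies P(Cohort,Grade) = P(Cohort)·P(Grade). For instance P(Cohort=C4) = 0.200, P(Grade=A) = 0.200, and 0.200×0.200 = 0.040 matches the joint entry. So Cohort and Grade are independent.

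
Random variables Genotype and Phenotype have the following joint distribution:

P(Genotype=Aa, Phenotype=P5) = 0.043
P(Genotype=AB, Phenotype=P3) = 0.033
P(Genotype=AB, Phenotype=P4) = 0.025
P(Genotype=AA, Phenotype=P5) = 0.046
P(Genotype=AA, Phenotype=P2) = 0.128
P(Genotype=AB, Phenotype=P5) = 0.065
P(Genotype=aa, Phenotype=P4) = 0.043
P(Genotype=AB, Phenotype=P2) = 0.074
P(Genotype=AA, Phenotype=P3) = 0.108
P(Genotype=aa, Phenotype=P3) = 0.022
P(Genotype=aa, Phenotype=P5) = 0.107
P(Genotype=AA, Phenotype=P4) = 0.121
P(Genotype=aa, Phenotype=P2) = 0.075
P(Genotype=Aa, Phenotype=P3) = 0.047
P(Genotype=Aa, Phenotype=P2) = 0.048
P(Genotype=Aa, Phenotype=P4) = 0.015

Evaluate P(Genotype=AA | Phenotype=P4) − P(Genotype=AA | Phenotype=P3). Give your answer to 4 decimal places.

P(Phenotype=P4) = 0.121 + 0.015 + 0.043 + 0.025 = 0.204; P(Genotype=AA | Phenotype=P4) = 0.121/0.204 = 0.59314.
P(Phenotype=P3) = 0.108 + 0.047 + 0.022 + 0.033 = 0.210; P(Genotype=AA | Phenotype=P3) = 0.108/0.210 = 0.51429.
Difference = 0.0789.

0.0789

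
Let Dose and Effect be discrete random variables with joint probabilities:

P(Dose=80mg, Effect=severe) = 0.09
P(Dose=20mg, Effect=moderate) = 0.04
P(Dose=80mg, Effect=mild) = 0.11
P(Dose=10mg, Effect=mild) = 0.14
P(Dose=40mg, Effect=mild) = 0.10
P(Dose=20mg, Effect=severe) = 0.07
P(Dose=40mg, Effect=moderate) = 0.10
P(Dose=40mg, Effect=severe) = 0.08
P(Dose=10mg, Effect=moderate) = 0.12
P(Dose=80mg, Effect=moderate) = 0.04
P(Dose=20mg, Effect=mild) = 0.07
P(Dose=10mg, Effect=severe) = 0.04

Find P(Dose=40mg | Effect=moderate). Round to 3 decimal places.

P(Effect=moderate) = 0.12 + 0.04 + 0.10 + 0.04 = 0.30.
P(Dose=40mg | Effect=moderate) = 0.10/0.30 = 0.333.

0.333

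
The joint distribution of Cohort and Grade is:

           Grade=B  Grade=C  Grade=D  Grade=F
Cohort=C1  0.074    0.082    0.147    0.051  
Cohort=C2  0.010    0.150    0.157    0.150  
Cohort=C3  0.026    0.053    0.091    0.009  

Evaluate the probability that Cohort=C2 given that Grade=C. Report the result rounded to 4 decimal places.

0.5263

P(Grade=C) = 0.082 + 0.150 + 0.053 = 0.285.
P(Cohort=C2 | Grade=C) = 0.150/0.285 = 0.5263.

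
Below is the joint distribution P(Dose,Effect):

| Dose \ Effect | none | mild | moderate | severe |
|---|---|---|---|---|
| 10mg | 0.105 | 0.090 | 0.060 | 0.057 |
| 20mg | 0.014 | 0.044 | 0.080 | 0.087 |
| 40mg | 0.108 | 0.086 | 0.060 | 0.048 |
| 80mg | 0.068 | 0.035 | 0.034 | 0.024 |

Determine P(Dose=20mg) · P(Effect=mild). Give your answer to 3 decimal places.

0.057

P(Dose=20mg) = 0.014 + 0.044 + 0.080 + 0.087 = 0.225.
P(Effect=mild) = 0.090 + 0.044 + 0.086 + 0.035 = 0.255.
Product: 0.225 × 0.255 = 0.057.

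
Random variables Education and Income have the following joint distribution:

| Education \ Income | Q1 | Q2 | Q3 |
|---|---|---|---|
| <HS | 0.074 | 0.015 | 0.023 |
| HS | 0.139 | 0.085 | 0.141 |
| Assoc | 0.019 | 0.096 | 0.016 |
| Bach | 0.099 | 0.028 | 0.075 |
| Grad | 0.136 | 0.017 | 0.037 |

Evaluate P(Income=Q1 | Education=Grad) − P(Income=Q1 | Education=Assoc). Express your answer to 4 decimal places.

P(Education=Grad) = 0.136 + 0.017 + 0.037 = 0.190; P(Income=Q1 | Education=Grad) = 0.136/0.190 = 0.71579.
P(Education=Assoc) = 0.019 + 0.096 + 0.016 = 0.131; P(Income=Q1 | Education=Assoc) = 0.019/0.131 = 0.14504.
Difference = 0.5708.

0.5708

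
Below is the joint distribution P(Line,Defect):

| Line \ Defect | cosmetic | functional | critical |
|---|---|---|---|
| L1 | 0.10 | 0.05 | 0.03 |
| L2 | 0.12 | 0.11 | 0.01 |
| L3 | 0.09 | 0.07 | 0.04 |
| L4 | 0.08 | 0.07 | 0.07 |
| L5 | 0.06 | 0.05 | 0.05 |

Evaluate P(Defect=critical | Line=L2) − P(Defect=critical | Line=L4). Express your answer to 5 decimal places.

P(Line=L2) = 0.12 + 0.11 + 0.01 = 0.24; P(Defect=critical | Line=L2) = 0.01/0.24 = 0.041667.
P(Line=L4) = 0.08 + 0.07 + 0.07 = 0.22; P(Defect=critical | Line=L4) = 0.07/0.22 = 0.318182.
Difference = -0.27652.

-0.27652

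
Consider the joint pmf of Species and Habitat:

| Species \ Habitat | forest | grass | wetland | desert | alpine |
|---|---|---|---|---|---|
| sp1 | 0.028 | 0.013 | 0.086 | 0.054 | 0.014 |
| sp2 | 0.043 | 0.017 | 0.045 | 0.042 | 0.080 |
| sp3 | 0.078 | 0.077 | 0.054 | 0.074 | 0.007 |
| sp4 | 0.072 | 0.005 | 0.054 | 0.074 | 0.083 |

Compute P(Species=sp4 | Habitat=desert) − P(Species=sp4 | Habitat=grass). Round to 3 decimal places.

0.259

P(Habitat=desert) = 0.054 + 0.042 + 0.074 + 0.074 = 0.244; P(Species=sp4 | Habitat=desert) = 0.074/0.244 = 0.3033.
P(Habitat=grass) = 0.013 + 0.017 + 0.077 + 0.005 = 0.112; P(Species=sp4 | Habitat=grass) = 0.005/0.112 = 0.0446.
Difference = 0.259.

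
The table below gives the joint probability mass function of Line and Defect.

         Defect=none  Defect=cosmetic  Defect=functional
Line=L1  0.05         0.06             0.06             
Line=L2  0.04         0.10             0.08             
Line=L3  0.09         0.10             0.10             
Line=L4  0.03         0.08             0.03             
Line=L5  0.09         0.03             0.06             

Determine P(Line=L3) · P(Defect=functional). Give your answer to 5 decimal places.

0.09570

P(Line=L3) = 0.09 + 0.10 + 0.10 = 0.29.
P(Defect=functional) = 0.06 + 0.08 + 0.10 + 0.03 + 0.06 = 0.33.
Product: 0.29 × 0.33 = 0.09570.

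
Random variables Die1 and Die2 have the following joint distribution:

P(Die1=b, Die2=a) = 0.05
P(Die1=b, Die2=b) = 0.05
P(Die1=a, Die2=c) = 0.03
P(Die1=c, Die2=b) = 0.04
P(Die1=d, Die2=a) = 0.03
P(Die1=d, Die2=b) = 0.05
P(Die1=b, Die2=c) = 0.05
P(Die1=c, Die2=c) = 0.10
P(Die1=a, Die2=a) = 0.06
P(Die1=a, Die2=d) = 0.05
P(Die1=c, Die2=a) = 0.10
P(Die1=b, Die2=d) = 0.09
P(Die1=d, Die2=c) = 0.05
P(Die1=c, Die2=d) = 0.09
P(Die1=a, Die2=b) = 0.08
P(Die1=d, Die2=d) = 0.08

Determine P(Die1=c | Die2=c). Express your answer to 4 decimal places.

P(Die2=c) = 0.03 + 0.05 + 0.10 + 0.05 = 0.23.
P(Die1=c | Die2=c) = 0.10/0.23 = 0.4348.

0.4348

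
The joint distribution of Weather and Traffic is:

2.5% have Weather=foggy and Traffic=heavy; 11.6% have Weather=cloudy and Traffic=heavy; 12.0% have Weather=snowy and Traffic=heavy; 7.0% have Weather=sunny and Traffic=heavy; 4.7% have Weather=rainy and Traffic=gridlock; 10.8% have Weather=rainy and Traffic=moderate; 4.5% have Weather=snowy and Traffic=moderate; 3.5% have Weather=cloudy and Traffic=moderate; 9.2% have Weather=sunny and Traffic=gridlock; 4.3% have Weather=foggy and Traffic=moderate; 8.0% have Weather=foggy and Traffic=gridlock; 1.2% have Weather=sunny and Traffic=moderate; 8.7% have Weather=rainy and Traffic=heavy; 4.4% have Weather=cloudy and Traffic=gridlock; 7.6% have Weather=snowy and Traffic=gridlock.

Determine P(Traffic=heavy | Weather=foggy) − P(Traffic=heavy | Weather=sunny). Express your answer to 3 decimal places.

-0.233

P(Weather=foggy) = 0.043 + 0.025 + 0.080 = 0.148; P(Traffic=heavy | Weather=foggy) = 0.025/0.148 = 0.1689.
P(Weather=sunny) = 0.012 + 0.070 + 0.092 = 0.174; P(Traffic=heavy | Weather=sunny) = 0.070/0.174 = 0.4023.
Difference = -0.233.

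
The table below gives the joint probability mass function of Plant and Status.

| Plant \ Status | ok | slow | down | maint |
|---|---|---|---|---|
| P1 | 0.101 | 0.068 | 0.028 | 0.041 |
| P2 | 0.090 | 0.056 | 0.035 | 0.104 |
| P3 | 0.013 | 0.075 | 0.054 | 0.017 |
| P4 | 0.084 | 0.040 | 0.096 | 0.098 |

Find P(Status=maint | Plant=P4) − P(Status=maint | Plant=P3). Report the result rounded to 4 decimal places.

0.2013

P(Plant=P4) = 0.084 + 0.040 + 0.096 + 0.098 = 0.318; P(Status=maint | Plant=P4) = 0.098/0.318 = 0.30818.
P(Plant=P3) = 0.013 + 0.075 + 0.054 + 0.017 = 0.159; P(Status=maint | Plant=P3) = 0.017/0.159 = 0.10692.
Difference = 0.2013.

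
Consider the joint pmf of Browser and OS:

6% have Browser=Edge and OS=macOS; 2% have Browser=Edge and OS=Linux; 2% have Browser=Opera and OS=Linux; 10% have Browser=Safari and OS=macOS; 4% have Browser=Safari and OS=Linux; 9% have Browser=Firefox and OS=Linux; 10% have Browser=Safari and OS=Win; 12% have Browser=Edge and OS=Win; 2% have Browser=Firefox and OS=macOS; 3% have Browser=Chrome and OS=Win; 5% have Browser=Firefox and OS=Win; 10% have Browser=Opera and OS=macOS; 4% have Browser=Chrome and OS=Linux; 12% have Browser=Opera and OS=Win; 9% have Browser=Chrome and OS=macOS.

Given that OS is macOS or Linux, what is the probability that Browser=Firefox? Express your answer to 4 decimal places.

0.1897

P(OS=macOS) = 0.09 + 0.02 + 0.10 + 0.06 + 0.10 = 0.37.
P(OS=Linux) = 0.04 + 0.09 + 0.04 + 0.02 + 0.02 = 0.21.
P(OS ∈ {macOS, Linux}) = 0.37 + 0.21 = 0.58; P(Browser=Firefox, OS ∈ {macOS, Linux}) = 0.02 + 0.09 = 0.11.
P(Browser=Firefox | OS ∈ {macOS, Linux}) = 0.11/0.58 = 0.1897.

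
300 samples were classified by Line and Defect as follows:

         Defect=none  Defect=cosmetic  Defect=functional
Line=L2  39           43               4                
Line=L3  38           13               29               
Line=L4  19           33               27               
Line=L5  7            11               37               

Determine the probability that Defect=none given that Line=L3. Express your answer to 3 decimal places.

0.475

Total with Line=L3: 38 + 13 + 29 = 80.
P(Defect=none | Line=L3) = 38/80 = 0.475.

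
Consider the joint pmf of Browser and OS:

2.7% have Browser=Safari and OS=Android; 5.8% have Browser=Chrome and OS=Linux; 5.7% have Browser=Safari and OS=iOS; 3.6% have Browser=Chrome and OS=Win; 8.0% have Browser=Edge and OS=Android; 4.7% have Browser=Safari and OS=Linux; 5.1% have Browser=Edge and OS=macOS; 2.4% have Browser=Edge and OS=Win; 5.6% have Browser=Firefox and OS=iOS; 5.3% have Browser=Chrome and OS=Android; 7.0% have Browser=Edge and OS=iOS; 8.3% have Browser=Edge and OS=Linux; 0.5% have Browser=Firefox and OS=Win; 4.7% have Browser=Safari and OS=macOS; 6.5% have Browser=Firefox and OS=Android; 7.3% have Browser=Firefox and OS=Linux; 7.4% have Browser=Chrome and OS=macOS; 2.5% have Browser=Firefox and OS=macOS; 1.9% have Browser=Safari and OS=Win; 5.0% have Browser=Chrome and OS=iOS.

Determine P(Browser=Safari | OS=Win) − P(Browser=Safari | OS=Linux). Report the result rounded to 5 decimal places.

P(OS=Win) = 0.036 + 0.005 + 0.019 + 0.024 = 0.084; P(Browser=Safari | OS=Win) = 0.019/0.084 = 0.226190.
P(OS=Linux) = 0.058 + 0.073 + 0.047 + 0.083 = 0.261; P(Browser=Safari | OS=Linux) = 0.047/0.261 = 0.180077.
Difference = 0.04611.

0.04611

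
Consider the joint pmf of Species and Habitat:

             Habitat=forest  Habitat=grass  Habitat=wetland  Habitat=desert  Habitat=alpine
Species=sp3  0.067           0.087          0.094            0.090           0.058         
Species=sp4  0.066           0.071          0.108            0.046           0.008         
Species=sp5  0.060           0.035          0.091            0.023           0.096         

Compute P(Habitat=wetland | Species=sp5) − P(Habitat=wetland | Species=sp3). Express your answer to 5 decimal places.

0.06099

P(Species=sp5) = 0.060 + 0.035 + 0.091 + 0.023 + 0.096 = 0.305; P(Habitat=wetland | Species=sp5) = 0.091/0.305 = 0.298361.
P(Species=sp3) = 0.067 + 0.087 + 0.094 + 0.090 + 0.058 = 0.396; P(Habitat=wetland | Species=sp3) = 0.094/0.396 = 0.237374.
Difference = 0.06099.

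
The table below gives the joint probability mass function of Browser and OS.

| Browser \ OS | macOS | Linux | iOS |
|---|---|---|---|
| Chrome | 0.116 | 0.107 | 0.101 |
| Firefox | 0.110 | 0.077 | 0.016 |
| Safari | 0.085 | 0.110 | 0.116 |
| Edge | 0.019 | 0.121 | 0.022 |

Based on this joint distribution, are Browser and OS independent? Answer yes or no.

no

P(Browser=Edge) = 0.162 and P(OS=Linux) = 0.415, so their product is 0.06723, but P(Browser=Edge, OS=Linux) = 0.121. Since these differ, Browser and OS are not independent.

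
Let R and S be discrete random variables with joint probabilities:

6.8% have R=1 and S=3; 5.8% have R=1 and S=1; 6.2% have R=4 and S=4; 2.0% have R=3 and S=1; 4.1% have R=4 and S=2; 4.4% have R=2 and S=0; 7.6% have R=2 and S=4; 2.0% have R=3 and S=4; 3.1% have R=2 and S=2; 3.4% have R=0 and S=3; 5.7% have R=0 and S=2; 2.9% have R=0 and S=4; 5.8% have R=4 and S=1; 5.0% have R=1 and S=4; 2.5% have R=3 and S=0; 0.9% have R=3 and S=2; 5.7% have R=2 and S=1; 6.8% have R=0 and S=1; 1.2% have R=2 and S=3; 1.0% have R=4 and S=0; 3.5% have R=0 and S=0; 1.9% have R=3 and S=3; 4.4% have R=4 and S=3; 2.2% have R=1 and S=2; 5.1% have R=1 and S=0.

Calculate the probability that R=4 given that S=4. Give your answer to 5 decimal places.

P(S=4) = 0.029 + 0.050 + 0.076 + 0.020 + 0.062 = 0.237.
P(R=4 | S=4) = 0.062/0.237 = 0.26160.

0.26160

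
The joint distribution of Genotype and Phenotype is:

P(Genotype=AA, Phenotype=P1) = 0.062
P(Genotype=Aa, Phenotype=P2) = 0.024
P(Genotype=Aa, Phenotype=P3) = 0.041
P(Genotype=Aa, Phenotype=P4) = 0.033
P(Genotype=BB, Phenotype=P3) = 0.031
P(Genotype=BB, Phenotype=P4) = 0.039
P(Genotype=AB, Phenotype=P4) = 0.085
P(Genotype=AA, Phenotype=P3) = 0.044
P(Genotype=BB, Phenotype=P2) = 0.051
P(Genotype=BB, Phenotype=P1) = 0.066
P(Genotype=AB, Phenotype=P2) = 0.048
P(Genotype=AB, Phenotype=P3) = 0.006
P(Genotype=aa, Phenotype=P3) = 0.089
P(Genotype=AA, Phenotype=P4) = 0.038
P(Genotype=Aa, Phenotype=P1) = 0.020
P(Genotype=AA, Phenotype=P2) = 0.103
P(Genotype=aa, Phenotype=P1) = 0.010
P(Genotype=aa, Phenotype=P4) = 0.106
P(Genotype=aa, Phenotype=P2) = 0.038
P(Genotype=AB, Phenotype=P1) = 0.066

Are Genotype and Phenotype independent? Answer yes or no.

P(Genotype=aa) = 0.243 and P(Phenotype=P1) = 0.224, so their product is 0.05443, but P(Genotype=aa, Phenotype=P1) = 0.010. Since these differ, Genotype and Phenotype are not independent.

no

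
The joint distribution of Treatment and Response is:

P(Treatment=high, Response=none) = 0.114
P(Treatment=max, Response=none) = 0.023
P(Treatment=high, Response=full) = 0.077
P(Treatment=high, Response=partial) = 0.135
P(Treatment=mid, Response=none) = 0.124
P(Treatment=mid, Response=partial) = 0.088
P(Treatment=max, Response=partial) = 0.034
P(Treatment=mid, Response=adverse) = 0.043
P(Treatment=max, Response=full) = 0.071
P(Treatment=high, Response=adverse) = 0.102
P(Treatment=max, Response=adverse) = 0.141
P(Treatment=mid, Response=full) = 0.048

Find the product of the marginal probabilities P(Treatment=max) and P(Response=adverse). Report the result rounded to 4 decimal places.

P(Treatment=max) = 0.023 + 0.034 + 0.071 + 0.141 = 0.269.
P(Response=adverse) = 0.043 + 0.102 + 0.141 = 0.286.
Product: 0.269 × 0.286 = 0.0769.

0.0769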